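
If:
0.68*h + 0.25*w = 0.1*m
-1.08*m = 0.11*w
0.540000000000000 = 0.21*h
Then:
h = 2.57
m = 0.68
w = -6.72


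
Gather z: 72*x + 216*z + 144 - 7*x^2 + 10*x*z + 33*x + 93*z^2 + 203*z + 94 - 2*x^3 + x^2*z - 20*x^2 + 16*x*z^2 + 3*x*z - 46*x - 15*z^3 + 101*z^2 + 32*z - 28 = -2*x^3 - 27*x^2 + 59*x - 15*z^3 + z^2*(16*x + 194) + z*(x^2 + 13*x + 451) + 210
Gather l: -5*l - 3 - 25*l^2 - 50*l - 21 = -25*l^2 - 55*l - 24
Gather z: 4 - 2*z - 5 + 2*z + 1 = 0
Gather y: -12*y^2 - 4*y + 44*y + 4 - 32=-12*y^2 + 40*y - 28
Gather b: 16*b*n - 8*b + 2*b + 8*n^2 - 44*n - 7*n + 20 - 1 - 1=b*(16*n - 6) + 8*n^2 - 51*n + 18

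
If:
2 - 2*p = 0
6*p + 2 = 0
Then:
No Solution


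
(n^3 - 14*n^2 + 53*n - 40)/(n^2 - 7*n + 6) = (n^2 - 13*n + 40)/(n - 6)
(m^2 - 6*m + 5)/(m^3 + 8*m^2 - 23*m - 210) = (m - 1)/(m^2 + 13*m + 42)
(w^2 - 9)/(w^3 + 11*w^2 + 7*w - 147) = (w + 3)/(w^2 + 14*w + 49)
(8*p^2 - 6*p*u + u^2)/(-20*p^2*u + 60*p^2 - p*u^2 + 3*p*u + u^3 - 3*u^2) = (-8*p^2 + 6*p*u - u^2)/(20*p^2*u - 60*p^2 + p*u^2 - 3*p*u - u^3 + 3*u^2)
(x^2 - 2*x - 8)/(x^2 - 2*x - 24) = (-x^2 + 2*x + 8)/(-x^2 + 2*x + 24)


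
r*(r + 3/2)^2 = r^3 + 3*r^2 + 9*r/4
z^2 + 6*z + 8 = (z + 2)*(z + 4)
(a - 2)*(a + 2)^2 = a^3 + 2*a^2 - 4*a - 8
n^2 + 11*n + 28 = (n + 4)*(n + 7)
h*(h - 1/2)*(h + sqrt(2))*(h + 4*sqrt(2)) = h^4 - h^3/2 + 5*sqrt(2)*h^3 - 5*sqrt(2)*h^2/2 + 8*h^2 - 4*h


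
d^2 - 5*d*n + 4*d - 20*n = (d + 4)*(d - 5*n)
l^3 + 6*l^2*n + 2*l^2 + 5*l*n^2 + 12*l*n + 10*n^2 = (l + 2)*(l + n)*(l + 5*n)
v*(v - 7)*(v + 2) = v^3 - 5*v^2 - 14*v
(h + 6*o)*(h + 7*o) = h^2 + 13*h*o + 42*o^2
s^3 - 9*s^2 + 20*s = s*(s - 5)*(s - 4)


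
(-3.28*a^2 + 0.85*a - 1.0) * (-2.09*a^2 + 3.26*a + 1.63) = 6.8552*a^4 - 12.4693*a^3 - 0.485399999999999*a^2 - 1.8745*a - 1.63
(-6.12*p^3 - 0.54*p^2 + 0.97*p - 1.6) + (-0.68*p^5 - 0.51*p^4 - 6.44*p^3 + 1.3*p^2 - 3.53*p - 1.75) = -0.68*p^5 - 0.51*p^4 - 12.56*p^3 + 0.76*p^2 - 2.56*p - 3.35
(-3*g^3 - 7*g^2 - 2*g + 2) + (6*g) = -3*g^3 - 7*g^2 + 4*g + 2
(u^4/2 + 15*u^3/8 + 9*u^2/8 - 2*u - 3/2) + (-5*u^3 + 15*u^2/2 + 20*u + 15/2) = u^4/2 - 25*u^3/8 + 69*u^2/8 + 18*u + 6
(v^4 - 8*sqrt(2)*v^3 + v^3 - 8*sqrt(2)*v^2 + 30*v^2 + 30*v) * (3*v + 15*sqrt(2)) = 3*v^5 - 9*sqrt(2)*v^4 + 3*v^4 - 150*v^3 - 9*sqrt(2)*v^3 - 150*v^2 + 450*sqrt(2)*v^2 + 450*sqrt(2)*v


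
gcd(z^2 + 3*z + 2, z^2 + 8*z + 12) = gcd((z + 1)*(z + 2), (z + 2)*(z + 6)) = z + 2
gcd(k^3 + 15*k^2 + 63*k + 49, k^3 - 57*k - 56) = k^2 + 8*k + 7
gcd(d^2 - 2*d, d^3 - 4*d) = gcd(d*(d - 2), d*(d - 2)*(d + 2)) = d^2 - 2*d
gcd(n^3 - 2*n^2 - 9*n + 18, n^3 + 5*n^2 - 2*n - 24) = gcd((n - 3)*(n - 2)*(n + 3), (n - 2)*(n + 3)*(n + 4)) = n^2 + n - 6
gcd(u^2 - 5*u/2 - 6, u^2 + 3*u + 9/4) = u + 3/2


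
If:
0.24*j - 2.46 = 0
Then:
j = 10.25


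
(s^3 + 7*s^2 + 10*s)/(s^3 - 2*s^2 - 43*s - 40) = s*(s + 2)/(s^2 - 7*s - 8)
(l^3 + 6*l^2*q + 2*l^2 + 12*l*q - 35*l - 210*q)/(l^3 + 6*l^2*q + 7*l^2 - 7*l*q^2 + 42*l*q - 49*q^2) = (-l^2 - 6*l*q + 5*l + 30*q)/(-l^2 - 6*l*q + 7*q^2)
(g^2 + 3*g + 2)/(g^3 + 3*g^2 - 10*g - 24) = (g + 1)/(g^2 + g - 12)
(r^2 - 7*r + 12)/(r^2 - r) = (r^2 - 7*r + 12)/(r*(r - 1))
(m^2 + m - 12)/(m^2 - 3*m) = (m + 4)/m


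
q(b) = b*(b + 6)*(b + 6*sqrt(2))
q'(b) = b*(b + 6) + b*(b + 6*sqrt(2)) + (b + 6)*(b + 6*sqrt(2)) = 3*b^2 + 12*b + 12*sqrt(2)*b + 36*sqrt(2)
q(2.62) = 250.81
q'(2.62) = 147.41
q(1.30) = 92.86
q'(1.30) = 93.64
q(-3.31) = -46.08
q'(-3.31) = -12.11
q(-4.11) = -33.99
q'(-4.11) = -17.48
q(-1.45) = -46.42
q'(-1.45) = 15.21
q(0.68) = 41.63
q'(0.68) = 72.00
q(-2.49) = -52.40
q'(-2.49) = -2.62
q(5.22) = 802.70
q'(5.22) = 283.88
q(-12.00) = -253.06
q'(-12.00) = 135.26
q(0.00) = 0.00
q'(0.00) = 50.91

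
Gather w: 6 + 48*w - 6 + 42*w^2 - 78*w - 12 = 42*w^2 - 30*w - 12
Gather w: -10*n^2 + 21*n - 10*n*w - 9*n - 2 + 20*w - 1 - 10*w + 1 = -10*n^2 + 12*n + w*(10 - 10*n) - 2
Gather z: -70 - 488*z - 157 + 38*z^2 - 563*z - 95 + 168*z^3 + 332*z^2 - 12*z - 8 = 168*z^3 + 370*z^2 - 1063*z - 330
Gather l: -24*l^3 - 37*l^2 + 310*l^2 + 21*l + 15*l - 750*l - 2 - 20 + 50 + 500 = -24*l^3 + 273*l^2 - 714*l + 528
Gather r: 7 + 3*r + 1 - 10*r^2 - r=-10*r^2 + 2*r + 8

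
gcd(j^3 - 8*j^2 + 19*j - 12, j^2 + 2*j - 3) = j - 1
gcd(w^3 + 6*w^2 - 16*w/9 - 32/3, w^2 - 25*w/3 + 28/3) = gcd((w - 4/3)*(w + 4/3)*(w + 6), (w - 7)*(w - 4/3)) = w - 4/3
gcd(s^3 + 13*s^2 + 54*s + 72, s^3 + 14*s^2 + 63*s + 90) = s^2 + 9*s + 18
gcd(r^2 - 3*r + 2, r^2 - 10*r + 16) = r - 2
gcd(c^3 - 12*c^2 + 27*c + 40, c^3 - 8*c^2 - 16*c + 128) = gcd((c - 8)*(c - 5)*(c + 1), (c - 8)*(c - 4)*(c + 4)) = c - 8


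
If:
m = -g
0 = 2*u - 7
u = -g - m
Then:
No Solution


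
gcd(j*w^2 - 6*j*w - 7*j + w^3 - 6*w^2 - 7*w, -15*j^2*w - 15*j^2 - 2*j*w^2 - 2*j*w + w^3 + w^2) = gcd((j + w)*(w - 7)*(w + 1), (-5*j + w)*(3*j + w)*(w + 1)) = w + 1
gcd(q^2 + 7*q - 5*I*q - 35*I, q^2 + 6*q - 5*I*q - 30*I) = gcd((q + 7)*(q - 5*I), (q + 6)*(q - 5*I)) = q - 5*I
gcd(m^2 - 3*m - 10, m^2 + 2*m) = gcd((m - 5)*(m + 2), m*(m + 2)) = m + 2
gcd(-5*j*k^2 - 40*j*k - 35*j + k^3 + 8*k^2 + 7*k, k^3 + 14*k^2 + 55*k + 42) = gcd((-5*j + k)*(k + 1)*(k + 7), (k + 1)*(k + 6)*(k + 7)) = k^2 + 8*k + 7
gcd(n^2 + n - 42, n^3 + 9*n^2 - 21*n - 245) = n + 7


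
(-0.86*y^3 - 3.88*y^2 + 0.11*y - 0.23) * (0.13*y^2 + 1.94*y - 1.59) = -0.1118*y^5 - 2.1728*y^4 - 6.1455*y^3 + 6.3527*y^2 - 0.6211*y + 0.3657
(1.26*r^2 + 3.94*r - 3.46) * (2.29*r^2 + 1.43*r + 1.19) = 2.8854*r^4 + 10.8244*r^3 - 0.789800000000001*r^2 - 0.2592*r - 4.1174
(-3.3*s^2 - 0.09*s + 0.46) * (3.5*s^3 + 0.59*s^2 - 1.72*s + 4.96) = -11.55*s^5 - 2.262*s^4 + 7.2329*s^3 - 15.9418*s^2 - 1.2376*s + 2.2816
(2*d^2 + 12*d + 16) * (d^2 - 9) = 2*d^4 + 12*d^3 - 2*d^2 - 108*d - 144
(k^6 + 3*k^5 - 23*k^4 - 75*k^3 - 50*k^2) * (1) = k^6 + 3*k^5 - 23*k^4 - 75*k^3 - 50*k^2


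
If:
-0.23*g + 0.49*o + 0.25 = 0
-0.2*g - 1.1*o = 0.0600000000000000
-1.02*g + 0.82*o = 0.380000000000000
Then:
No Solution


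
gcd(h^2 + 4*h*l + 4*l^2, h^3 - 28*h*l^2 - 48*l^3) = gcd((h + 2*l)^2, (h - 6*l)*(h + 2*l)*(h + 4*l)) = h + 2*l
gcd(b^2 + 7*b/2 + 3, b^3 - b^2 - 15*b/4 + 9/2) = b + 2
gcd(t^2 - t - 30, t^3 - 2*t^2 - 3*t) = 1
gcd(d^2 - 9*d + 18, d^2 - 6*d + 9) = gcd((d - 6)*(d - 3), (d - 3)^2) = d - 3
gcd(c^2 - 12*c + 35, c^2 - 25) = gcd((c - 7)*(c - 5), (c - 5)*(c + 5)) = c - 5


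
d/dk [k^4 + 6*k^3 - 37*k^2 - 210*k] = 4*k^3 + 18*k^2 - 74*k - 210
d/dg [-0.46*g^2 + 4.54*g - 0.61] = 4.54 - 0.92*g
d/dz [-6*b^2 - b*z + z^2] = -b + 2*z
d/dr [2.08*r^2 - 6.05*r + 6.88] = 4.16*r - 6.05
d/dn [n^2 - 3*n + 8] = 2*n - 3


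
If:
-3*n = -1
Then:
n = 1/3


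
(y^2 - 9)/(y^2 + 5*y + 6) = (y - 3)/(y + 2)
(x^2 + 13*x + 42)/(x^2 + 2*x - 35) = (x + 6)/(x - 5)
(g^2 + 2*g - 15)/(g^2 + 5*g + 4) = (g^2 + 2*g - 15)/(g^2 + 5*g + 4)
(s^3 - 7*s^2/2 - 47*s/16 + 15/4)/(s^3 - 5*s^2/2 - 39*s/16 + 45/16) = (s - 4)/(s - 3)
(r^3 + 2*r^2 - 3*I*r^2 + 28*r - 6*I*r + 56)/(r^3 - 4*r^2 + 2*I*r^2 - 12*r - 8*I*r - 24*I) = (r^2 - 3*I*r + 28)/(r^2 + 2*r*(-3 + I) - 12*I)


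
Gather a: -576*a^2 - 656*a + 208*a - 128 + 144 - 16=-576*a^2 - 448*a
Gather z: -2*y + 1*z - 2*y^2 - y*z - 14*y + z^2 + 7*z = -2*y^2 - 16*y + z^2 + z*(8 - y)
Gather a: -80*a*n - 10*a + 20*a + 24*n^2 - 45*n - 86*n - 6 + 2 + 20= a*(10 - 80*n) + 24*n^2 - 131*n + 16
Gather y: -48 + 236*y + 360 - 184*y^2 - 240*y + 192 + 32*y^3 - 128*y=32*y^3 - 184*y^2 - 132*y + 504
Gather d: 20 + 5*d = 5*d + 20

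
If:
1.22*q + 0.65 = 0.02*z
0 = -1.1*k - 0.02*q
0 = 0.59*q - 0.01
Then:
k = -0.00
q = 0.02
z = 33.53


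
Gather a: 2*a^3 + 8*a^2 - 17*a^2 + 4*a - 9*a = 2*a^3 - 9*a^2 - 5*a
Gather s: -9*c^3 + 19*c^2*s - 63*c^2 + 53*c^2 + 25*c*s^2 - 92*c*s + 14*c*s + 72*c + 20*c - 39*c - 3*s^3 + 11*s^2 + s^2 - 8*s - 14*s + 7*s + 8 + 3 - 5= -9*c^3 - 10*c^2 + 53*c - 3*s^3 + s^2*(25*c + 12) + s*(19*c^2 - 78*c - 15) + 6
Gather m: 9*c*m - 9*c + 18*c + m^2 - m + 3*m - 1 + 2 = 9*c + m^2 + m*(9*c + 2) + 1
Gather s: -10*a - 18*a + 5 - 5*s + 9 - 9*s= -28*a - 14*s + 14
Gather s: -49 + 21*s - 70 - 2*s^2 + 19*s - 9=-2*s^2 + 40*s - 128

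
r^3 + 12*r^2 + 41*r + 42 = (r + 2)*(r + 3)*(r + 7)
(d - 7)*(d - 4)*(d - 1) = d^3 - 12*d^2 + 39*d - 28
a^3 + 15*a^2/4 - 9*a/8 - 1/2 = (a - 1/2)*(a + 1/4)*(a + 4)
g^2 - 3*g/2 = g*(g - 3/2)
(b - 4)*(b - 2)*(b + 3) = b^3 - 3*b^2 - 10*b + 24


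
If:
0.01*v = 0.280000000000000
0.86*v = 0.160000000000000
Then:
No Solution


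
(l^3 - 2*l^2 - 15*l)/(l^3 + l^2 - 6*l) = (l - 5)/(l - 2)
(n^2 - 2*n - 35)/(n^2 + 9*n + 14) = (n^2 - 2*n - 35)/(n^2 + 9*n + 14)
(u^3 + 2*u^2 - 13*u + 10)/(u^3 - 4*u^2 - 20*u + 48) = (u^2 + 4*u - 5)/(u^2 - 2*u - 24)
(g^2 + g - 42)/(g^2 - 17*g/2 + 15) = 2*(g + 7)/(2*g - 5)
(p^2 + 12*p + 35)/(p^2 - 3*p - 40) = (p + 7)/(p - 8)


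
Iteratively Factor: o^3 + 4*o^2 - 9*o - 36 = (o - 3)*(o^2 + 7*o + 12) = (o - 3)*(o + 4)*(o + 3)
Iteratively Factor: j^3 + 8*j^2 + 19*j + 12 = (j + 4)*(j^2 + 4*j + 3) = (j + 3)*(j + 4)*(j + 1)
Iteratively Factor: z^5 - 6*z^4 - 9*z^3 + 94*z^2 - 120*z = (z - 2)*(z^4 - 4*z^3 - 17*z^2 + 60*z) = z*(z - 2)*(z^3 - 4*z^2 - 17*z + 60) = z*(z - 2)*(z + 4)*(z^2 - 8*z + 15) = z*(z - 3)*(z - 2)*(z + 4)*(z - 5)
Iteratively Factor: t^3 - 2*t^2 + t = (t - 1)*(t^2 - t) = t*(t - 1)*(t - 1)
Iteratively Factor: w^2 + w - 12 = (w + 4)*(w - 3)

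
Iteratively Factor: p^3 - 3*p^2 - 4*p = (p - 4)*(p^2 + p) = p*(p - 4)*(p + 1)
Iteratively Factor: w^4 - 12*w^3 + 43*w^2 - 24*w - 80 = (w - 5)*(w^3 - 7*w^2 + 8*w + 16) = (w - 5)*(w - 4)*(w^2 - 3*w - 4) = (w - 5)*(w - 4)^2*(w + 1)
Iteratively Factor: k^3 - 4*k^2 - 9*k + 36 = (k - 4)*(k^2 - 9) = (k - 4)*(k + 3)*(k - 3)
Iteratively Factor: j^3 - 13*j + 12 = (j + 4)*(j^2 - 4*j + 3) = (j - 1)*(j + 4)*(j - 3)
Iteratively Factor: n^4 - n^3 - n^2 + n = (n + 1)*(n^3 - 2*n^2 + n) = n*(n + 1)*(n^2 - 2*n + 1) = n*(n - 1)*(n + 1)*(n - 1)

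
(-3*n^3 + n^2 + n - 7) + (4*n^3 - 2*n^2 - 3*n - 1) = n^3 - n^2 - 2*n - 8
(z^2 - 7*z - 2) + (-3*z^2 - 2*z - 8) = -2*z^2 - 9*z - 10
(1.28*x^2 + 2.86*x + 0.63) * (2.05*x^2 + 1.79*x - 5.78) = 2.624*x^4 + 8.1542*x^3 - 0.987500000000001*x^2 - 15.4031*x - 3.6414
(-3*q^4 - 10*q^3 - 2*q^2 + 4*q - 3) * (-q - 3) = 3*q^5 + 19*q^4 + 32*q^3 + 2*q^2 - 9*q + 9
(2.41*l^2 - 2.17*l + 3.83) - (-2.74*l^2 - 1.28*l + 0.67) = 5.15*l^2 - 0.89*l + 3.16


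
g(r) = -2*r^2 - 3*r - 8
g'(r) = -4*r - 3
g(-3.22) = -19.08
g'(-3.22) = 9.88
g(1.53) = -17.27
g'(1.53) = -9.12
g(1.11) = -13.79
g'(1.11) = -7.44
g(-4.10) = -29.32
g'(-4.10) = 13.40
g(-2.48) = -12.86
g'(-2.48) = 6.92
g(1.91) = -21.03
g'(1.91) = -10.64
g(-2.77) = -15.04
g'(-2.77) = 8.08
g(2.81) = -32.22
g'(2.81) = -14.24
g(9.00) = -197.00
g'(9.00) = -39.00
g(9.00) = -197.00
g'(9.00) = -39.00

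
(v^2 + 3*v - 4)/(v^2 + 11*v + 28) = (v - 1)/(v + 7)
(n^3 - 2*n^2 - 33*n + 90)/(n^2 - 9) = (n^2 + n - 30)/(n + 3)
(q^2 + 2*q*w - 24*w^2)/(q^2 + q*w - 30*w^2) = (q - 4*w)/(q - 5*w)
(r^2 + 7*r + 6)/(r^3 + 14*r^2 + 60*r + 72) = (r + 1)/(r^2 + 8*r + 12)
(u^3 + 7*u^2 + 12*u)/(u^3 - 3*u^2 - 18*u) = (u + 4)/(u - 6)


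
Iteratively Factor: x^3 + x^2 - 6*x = (x)*(x^2 + x - 6) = x*(x - 2)*(x + 3)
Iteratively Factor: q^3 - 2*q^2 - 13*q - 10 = (q - 5)*(q^2 + 3*q + 2) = (q - 5)*(q + 1)*(q + 2)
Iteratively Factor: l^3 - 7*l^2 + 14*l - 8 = (l - 1)*(l^2 - 6*l + 8) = (l - 4)*(l - 1)*(l - 2)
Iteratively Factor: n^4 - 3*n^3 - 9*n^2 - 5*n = (n - 5)*(n^3 + 2*n^2 + n) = (n - 5)*(n + 1)*(n^2 + n) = n*(n - 5)*(n + 1)*(n + 1)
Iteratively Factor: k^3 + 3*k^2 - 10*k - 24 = (k + 2)*(k^2 + k - 12) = (k + 2)*(k + 4)*(k - 3)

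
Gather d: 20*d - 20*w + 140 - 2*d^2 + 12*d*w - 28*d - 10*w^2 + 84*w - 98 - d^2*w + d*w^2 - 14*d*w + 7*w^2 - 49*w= d^2*(-w - 2) + d*(w^2 - 2*w - 8) - 3*w^2 + 15*w + 42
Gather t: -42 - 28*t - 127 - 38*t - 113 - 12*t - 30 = -78*t - 312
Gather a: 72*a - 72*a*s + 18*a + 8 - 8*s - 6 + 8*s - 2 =a*(90 - 72*s)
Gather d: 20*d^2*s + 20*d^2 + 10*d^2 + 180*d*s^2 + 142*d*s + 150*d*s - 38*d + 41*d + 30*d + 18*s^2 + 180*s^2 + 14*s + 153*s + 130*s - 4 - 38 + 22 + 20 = d^2*(20*s + 30) + d*(180*s^2 + 292*s + 33) + 198*s^2 + 297*s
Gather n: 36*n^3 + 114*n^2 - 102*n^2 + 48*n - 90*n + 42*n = 36*n^3 + 12*n^2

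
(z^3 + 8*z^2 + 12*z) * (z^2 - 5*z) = z^5 + 3*z^4 - 28*z^3 - 60*z^2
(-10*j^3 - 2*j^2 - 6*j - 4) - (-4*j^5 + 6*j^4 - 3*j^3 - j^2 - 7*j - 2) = 4*j^5 - 6*j^4 - 7*j^3 - j^2 + j - 2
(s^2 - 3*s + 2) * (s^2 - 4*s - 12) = s^4 - 7*s^3 + 2*s^2 + 28*s - 24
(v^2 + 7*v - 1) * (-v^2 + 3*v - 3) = -v^4 - 4*v^3 + 19*v^2 - 24*v + 3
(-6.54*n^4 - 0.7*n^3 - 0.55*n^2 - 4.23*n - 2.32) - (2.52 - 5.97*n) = -6.54*n^4 - 0.7*n^3 - 0.55*n^2 + 1.74*n - 4.84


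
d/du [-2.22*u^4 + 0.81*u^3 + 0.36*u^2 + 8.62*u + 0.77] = -8.88*u^3 + 2.43*u^2 + 0.72*u + 8.62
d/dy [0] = 0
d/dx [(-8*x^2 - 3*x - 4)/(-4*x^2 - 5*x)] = 4*(7*x^2 - 8*x - 5)/(x^2*(16*x^2 + 40*x + 25))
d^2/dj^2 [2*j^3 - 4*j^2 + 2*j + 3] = 12*j - 8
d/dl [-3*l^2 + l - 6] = 1 - 6*l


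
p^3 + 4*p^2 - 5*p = p*(p - 1)*(p + 5)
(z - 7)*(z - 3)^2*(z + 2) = z^4 - 11*z^3 + 25*z^2 + 39*z - 126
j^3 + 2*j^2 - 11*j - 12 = (j - 3)*(j + 1)*(j + 4)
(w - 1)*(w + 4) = w^2 + 3*w - 4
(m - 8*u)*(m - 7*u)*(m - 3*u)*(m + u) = m^4 - 17*m^3*u + 83*m^2*u^2 - 67*m*u^3 - 168*u^4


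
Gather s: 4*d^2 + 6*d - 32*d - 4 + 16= 4*d^2 - 26*d + 12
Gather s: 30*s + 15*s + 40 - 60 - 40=45*s - 60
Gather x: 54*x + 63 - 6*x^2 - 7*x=-6*x^2 + 47*x + 63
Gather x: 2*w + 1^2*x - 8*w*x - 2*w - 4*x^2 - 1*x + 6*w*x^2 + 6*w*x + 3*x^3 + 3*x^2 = -2*w*x + 3*x^3 + x^2*(6*w - 1)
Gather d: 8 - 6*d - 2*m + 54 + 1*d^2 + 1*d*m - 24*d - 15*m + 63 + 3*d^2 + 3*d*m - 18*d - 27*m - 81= 4*d^2 + d*(4*m - 48) - 44*m + 44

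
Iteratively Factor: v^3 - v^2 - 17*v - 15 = (v + 1)*(v^2 - 2*v - 15) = (v - 5)*(v + 1)*(v + 3)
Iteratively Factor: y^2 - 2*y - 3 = (y - 3)*(y + 1)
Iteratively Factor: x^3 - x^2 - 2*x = (x - 2)*(x^2 + x) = x*(x - 2)*(x + 1)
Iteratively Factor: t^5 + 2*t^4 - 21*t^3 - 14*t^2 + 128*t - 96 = (t + 4)*(t^4 - 2*t^3 - 13*t^2 + 38*t - 24) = (t - 3)*(t + 4)*(t^3 + t^2 - 10*t + 8) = (t - 3)*(t - 2)*(t + 4)*(t^2 + 3*t - 4) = (t - 3)*(t - 2)*(t - 1)*(t + 4)*(t + 4)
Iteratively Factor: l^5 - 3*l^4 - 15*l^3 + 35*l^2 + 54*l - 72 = (l + 3)*(l^4 - 6*l^3 + 3*l^2 + 26*l - 24) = (l - 4)*(l + 3)*(l^3 - 2*l^2 - 5*l + 6) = (l - 4)*(l - 1)*(l + 3)*(l^2 - l - 6) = (l - 4)*(l - 3)*(l - 1)*(l + 3)*(l + 2)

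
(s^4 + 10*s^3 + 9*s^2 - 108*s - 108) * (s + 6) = s^5 + 16*s^4 + 69*s^3 - 54*s^2 - 756*s - 648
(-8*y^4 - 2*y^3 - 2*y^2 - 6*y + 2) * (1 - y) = 8*y^5 - 6*y^4 + 4*y^2 - 8*y + 2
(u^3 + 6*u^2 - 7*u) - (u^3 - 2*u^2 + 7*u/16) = 8*u^2 - 119*u/16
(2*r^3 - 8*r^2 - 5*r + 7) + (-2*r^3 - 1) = -8*r^2 - 5*r + 6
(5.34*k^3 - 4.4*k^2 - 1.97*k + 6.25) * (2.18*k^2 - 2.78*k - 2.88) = 11.6412*k^5 - 24.4372*k^4 - 7.4418*k^3 + 31.7736*k^2 - 11.7014*k - 18.0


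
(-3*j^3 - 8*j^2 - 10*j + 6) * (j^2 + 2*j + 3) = -3*j^5 - 14*j^4 - 35*j^3 - 38*j^2 - 18*j + 18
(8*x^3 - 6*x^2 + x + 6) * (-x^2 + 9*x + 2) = -8*x^5 + 78*x^4 - 39*x^3 - 9*x^2 + 56*x + 12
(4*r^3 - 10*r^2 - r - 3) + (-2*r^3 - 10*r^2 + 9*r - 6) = 2*r^3 - 20*r^2 + 8*r - 9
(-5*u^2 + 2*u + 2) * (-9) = 45*u^2 - 18*u - 18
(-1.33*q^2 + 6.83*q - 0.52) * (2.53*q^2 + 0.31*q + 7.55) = -3.3649*q^4 + 16.8676*q^3 - 9.2398*q^2 + 51.4053*q - 3.926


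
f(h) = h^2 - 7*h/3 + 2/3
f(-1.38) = 5.79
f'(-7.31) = -16.95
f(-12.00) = 172.67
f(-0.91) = 3.62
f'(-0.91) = -4.15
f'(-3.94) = -10.21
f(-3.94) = 25.38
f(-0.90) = 3.58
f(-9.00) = 102.67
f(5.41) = 17.31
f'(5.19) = 8.05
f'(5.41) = 8.49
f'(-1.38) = -5.09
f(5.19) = 15.49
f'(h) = 2*h - 7/3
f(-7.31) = 71.16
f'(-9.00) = -20.33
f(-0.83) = 3.29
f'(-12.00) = -26.33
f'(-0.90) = -4.13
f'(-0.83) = -3.99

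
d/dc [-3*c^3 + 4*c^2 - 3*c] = -9*c^2 + 8*c - 3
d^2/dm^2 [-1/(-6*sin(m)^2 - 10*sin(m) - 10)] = (-36*sin(m)^4 - 45*sin(m)^3 + 89*sin(m)^2 + 115*sin(m) + 20)/(2*(3*sin(m)^2 + 5*sin(m) + 5)^3)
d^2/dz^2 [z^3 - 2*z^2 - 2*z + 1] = 6*z - 4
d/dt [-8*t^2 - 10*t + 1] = -16*t - 10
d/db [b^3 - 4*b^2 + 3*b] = 3*b^2 - 8*b + 3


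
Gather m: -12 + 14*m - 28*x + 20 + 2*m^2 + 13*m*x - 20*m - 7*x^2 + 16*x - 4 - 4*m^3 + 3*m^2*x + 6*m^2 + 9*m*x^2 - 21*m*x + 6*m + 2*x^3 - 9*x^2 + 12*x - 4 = -4*m^3 + m^2*(3*x + 8) + m*(9*x^2 - 8*x) + 2*x^3 - 16*x^2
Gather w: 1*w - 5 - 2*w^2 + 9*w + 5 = -2*w^2 + 10*w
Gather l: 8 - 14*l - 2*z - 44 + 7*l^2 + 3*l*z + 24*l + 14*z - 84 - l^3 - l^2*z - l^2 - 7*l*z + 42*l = -l^3 + l^2*(6 - z) + l*(52 - 4*z) + 12*z - 120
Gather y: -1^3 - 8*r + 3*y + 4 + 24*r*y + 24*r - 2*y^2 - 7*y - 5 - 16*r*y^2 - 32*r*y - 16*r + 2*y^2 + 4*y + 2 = -16*r*y^2 - 8*r*y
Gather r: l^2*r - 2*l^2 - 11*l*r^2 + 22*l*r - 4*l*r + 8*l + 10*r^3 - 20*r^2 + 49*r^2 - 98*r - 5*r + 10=-2*l^2 + 8*l + 10*r^3 + r^2*(29 - 11*l) + r*(l^2 + 18*l - 103) + 10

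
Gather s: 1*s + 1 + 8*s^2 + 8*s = 8*s^2 + 9*s + 1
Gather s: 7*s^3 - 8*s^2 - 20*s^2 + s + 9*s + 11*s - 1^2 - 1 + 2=7*s^3 - 28*s^2 + 21*s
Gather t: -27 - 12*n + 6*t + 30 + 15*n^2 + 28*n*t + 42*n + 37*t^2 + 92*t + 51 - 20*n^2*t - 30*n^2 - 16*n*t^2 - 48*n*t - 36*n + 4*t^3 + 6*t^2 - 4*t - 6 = -15*n^2 - 6*n + 4*t^3 + t^2*(43 - 16*n) + t*(-20*n^2 - 20*n + 94) + 48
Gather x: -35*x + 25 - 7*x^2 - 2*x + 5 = -7*x^2 - 37*x + 30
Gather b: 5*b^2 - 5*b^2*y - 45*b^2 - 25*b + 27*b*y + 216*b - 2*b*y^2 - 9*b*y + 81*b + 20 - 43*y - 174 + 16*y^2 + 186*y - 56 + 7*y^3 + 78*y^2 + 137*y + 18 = b^2*(-5*y - 40) + b*(-2*y^2 + 18*y + 272) + 7*y^3 + 94*y^2 + 280*y - 192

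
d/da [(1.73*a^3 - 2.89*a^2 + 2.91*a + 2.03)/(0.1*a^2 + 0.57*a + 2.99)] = (0.173*a^4 + 1.9722*a^3 + 13.5798*a^2 - 17.6882*a + 7.5438)/(0.01*a^4 + 0.114*a^3 + 0.9229*a^2 + 3.4086*a + 8.9401)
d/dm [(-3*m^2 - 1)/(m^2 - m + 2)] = (3*m^2 - 10*m - 1)/(m^4 - 2*m^3 + 5*m^2 - 4*m + 4)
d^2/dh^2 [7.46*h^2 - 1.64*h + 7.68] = 14.9200000000000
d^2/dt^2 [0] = 0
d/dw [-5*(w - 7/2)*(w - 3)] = 65/2 - 10*w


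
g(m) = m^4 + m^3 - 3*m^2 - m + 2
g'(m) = 4*m^3 + 3*m^2 - 6*m - 1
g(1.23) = 0.38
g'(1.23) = 3.60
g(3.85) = 230.46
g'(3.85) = 248.63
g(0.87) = 0.09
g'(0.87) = -1.32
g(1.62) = 3.65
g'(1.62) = 14.16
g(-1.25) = -0.95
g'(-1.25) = 3.38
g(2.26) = 22.05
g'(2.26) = 46.94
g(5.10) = 728.04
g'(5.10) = 577.03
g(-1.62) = -1.62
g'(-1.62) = -0.41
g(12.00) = 22022.00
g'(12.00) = 7271.00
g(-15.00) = 46592.00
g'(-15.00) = -12736.00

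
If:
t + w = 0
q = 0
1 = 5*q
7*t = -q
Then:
No Solution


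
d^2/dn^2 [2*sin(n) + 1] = -2*sin(n)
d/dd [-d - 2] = -1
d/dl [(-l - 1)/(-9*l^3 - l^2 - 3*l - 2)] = (9*l^3 + l^2 + 3*l - (l + 1)*(27*l^2 + 2*l + 3) + 2)/(9*l^3 + l^2 + 3*l + 2)^2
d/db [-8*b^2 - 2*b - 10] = -16*b - 2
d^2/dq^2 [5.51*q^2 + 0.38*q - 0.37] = 11.0200000000000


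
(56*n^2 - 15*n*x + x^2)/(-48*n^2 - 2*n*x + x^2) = (-7*n + x)/(6*n + x)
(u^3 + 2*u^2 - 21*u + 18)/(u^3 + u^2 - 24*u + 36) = (u - 1)/(u - 2)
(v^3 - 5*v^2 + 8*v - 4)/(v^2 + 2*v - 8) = (v^2 - 3*v + 2)/(v + 4)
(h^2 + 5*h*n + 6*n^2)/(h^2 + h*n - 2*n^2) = (h + 3*n)/(h - n)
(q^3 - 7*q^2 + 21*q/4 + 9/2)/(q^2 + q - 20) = (q^3 - 7*q^2 + 21*q/4 + 9/2)/(q^2 + q - 20)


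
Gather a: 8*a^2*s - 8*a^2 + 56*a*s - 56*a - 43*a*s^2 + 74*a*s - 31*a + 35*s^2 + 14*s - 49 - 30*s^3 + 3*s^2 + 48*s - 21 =a^2*(8*s - 8) + a*(-43*s^2 + 130*s - 87) - 30*s^3 + 38*s^2 + 62*s - 70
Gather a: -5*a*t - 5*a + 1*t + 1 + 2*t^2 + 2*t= a*(-5*t - 5) + 2*t^2 + 3*t + 1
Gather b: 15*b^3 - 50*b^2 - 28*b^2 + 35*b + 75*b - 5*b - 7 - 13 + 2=15*b^3 - 78*b^2 + 105*b - 18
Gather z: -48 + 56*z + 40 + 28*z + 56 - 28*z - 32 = 56*z + 16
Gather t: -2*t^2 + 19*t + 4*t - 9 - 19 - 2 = -2*t^2 + 23*t - 30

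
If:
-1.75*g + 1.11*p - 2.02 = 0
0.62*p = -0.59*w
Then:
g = -0.603594470046083*w - 1.15428571428571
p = -0.951612903225806*w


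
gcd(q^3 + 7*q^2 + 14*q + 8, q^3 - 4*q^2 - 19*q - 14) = q^2 + 3*q + 2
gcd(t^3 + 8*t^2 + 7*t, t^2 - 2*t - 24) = 1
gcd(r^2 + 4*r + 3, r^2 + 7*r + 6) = r + 1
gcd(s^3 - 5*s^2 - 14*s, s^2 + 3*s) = s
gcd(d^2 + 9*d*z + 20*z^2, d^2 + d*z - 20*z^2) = d + 5*z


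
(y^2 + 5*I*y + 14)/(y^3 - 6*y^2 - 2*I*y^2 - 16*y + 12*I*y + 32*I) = (y + 7*I)/(y^2 - 6*y - 16)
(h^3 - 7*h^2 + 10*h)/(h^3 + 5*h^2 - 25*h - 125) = h*(h - 2)/(h^2 + 10*h + 25)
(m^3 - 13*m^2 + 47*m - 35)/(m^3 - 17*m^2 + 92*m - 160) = (m^2 - 8*m + 7)/(m^2 - 12*m + 32)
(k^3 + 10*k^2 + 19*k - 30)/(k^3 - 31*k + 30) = (k + 5)/(k - 5)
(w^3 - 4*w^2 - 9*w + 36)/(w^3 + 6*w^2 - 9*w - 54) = (w - 4)/(w + 6)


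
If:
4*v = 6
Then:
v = 3/2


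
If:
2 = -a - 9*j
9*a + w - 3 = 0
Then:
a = 1/3 - w/9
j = w/81 - 7/27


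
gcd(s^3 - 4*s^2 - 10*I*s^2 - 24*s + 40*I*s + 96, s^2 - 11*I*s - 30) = s - 6*I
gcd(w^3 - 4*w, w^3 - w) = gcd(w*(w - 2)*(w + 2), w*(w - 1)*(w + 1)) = w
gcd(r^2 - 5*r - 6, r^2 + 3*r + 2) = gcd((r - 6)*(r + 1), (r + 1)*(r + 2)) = r + 1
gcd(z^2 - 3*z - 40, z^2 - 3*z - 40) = z^2 - 3*z - 40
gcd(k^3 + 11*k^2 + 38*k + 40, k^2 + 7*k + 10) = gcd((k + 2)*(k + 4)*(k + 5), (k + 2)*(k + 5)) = k^2 + 7*k + 10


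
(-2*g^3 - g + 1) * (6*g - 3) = -12*g^4 + 6*g^3 - 6*g^2 + 9*g - 3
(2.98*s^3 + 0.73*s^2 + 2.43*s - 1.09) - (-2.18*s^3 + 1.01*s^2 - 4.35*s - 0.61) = 5.16*s^3 - 0.28*s^2 + 6.78*s - 0.48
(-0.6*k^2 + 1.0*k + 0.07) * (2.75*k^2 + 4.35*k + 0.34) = -1.65*k^4 + 0.14*k^3 + 4.3385*k^2 + 0.6445*k + 0.0238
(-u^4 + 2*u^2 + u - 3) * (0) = 0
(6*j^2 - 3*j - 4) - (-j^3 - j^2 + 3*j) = j^3 + 7*j^2 - 6*j - 4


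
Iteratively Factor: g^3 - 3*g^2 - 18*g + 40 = (g - 5)*(g^2 + 2*g - 8) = (g - 5)*(g - 2)*(g + 4)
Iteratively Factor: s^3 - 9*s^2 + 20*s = (s - 4)*(s^2 - 5*s) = (s - 5)*(s - 4)*(s)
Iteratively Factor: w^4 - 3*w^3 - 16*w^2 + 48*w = (w - 3)*(w^3 - 16*w) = w*(w - 3)*(w^2 - 16) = w*(w - 3)*(w + 4)*(w - 4)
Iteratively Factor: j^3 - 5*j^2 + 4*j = (j - 4)*(j^2 - j) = j*(j - 4)*(j - 1)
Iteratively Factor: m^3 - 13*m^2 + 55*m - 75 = (m - 5)*(m^2 - 8*m + 15) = (m - 5)^2*(m - 3)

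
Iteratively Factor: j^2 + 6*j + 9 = (j + 3)*(j + 3)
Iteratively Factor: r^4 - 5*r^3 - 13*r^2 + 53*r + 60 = (r - 4)*(r^3 - r^2 - 17*r - 15) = (r - 4)*(r + 1)*(r^2 - 2*r - 15) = (r - 4)*(r + 1)*(r + 3)*(r - 5)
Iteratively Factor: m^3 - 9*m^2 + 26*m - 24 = (m - 3)*(m^2 - 6*m + 8) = (m - 3)*(m - 2)*(m - 4)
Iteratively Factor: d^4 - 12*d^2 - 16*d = (d + 2)*(d^3 - 2*d^2 - 8*d) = (d + 2)^2*(d^2 - 4*d) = (d - 4)*(d + 2)^2*(d)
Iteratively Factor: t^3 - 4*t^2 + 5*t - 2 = (t - 1)*(t^2 - 3*t + 2) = (t - 2)*(t - 1)*(t - 1)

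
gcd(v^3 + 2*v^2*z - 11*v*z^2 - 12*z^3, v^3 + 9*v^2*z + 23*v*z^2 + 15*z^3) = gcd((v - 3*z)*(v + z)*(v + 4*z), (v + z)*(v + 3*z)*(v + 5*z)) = v + z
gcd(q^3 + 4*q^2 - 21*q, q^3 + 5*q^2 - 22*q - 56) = q + 7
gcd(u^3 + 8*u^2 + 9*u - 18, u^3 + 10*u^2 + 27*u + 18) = u^2 + 9*u + 18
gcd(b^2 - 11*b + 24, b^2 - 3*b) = b - 3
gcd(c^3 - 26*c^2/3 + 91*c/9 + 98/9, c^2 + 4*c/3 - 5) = 1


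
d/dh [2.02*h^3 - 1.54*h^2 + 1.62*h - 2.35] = 6.06*h^2 - 3.08*h + 1.62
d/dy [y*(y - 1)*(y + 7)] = 3*y^2 + 12*y - 7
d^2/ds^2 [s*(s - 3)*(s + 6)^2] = 6*s*(2*s + 9)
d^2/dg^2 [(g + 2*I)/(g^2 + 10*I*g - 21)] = 2*(4*(g + 2*I)*(g + 5*I)^2 - 3*(g + 4*I)*(g^2 + 10*I*g - 21))/(g^2 + 10*I*g - 21)^3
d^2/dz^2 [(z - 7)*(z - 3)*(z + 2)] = 6*z - 16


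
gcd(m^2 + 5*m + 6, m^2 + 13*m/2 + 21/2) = m + 3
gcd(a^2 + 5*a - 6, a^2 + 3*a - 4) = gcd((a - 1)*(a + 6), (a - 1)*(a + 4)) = a - 1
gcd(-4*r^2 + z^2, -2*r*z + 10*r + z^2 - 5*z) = -2*r + z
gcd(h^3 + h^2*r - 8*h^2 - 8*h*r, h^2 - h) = h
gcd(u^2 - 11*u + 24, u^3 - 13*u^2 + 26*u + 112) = u - 8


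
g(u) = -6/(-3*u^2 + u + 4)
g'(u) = -6*(6*u - 1)/(-3*u^2 + u + 4)^2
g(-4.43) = 0.10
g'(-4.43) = 0.05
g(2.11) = 0.83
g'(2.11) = -1.33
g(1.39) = 14.77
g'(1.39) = -266.78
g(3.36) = 0.23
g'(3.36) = -0.16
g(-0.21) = -1.64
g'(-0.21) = 1.01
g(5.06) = 0.09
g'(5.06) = -0.04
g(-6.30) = 0.05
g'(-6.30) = 0.02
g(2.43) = 0.53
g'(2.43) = -0.64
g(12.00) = 0.01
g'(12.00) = 0.00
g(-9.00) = 0.02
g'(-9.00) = 0.01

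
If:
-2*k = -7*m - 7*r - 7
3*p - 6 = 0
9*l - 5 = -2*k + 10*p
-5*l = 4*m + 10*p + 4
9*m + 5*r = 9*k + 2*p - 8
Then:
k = -2450/407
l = 1675/407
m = -18143/1628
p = 2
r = 13715/1628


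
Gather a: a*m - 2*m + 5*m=a*m + 3*m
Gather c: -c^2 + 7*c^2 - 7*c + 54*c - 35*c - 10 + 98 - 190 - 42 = 6*c^2 + 12*c - 144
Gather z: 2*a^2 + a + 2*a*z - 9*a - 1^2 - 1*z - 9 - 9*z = 2*a^2 - 8*a + z*(2*a - 10) - 10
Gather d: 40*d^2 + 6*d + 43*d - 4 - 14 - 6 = 40*d^2 + 49*d - 24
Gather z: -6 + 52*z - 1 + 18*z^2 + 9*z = 18*z^2 + 61*z - 7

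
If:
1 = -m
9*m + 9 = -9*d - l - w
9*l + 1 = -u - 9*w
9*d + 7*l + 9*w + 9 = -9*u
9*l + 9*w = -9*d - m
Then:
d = -1/72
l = -73/16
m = -1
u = -17/8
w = 75/16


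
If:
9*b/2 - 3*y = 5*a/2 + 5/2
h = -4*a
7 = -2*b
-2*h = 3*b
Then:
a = -21/16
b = -7/2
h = 21/4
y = -479/96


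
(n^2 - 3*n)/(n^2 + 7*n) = (n - 3)/(n + 7)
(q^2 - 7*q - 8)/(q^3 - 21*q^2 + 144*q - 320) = (q + 1)/(q^2 - 13*q + 40)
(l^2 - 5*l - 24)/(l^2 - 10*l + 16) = (l + 3)/(l - 2)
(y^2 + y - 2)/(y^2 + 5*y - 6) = (y + 2)/(y + 6)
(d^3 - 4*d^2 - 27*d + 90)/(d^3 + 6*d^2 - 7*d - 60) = (d - 6)/(d + 4)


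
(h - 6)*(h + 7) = h^2 + h - 42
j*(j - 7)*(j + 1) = j^3 - 6*j^2 - 7*j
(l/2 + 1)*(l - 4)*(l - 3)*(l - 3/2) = l^4/2 - 13*l^3/4 + 11*l^2/4 + 27*l/2 - 18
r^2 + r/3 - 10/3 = (r - 5/3)*(r + 2)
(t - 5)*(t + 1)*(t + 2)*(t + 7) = t^4 + 5*t^3 - 27*t^2 - 101*t - 70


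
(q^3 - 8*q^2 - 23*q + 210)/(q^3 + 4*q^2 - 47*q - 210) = (q - 6)/(q + 6)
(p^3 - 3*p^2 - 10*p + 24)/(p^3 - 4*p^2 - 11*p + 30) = (p - 4)/(p - 5)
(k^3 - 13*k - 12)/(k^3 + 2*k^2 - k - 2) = (k^2 - k - 12)/(k^2 + k - 2)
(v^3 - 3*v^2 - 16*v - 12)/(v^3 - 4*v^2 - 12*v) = (v + 1)/v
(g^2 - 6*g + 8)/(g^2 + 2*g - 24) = (g - 2)/(g + 6)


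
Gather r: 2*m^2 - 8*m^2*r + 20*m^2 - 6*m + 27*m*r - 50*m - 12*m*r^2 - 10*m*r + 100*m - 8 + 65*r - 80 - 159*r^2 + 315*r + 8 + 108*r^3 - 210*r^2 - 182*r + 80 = 22*m^2 + 44*m + 108*r^3 + r^2*(-12*m - 369) + r*(-8*m^2 + 17*m + 198)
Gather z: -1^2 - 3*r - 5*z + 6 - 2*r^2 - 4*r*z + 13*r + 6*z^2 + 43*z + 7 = -2*r^2 + 10*r + 6*z^2 + z*(38 - 4*r) + 12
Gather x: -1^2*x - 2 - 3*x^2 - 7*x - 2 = -3*x^2 - 8*x - 4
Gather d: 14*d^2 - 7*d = 14*d^2 - 7*d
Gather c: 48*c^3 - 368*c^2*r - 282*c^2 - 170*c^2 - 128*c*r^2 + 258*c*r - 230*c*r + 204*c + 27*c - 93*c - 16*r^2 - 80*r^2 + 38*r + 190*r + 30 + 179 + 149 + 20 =48*c^3 + c^2*(-368*r - 452) + c*(-128*r^2 + 28*r + 138) - 96*r^2 + 228*r + 378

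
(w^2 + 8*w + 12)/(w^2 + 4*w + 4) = (w + 6)/(w + 2)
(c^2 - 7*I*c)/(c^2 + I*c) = (c - 7*I)/(c + I)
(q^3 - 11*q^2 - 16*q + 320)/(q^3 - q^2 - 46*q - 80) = (q - 8)/(q + 2)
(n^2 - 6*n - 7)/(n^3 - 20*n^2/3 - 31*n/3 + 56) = 3*(n + 1)/(3*n^2 + n - 24)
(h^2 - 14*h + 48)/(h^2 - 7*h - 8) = (h - 6)/(h + 1)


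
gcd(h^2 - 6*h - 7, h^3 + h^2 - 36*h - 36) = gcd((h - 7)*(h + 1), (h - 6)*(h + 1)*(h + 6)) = h + 1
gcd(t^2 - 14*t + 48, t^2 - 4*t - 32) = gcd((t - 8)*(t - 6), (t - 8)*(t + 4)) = t - 8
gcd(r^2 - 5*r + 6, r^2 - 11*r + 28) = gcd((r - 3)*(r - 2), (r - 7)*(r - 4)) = 1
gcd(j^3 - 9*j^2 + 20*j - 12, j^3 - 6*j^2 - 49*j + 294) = j - 6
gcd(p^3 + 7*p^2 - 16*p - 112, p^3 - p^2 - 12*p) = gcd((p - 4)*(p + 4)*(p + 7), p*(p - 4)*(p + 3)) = p - 4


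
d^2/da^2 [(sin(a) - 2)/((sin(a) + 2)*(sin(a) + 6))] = (-sin(a)^5 + 16*sin(a)^4 + 122*sin(a)^3 + 116*sin(a)^2 - 504*sin(a) - 400)/((sin(a) + 2)^3*(sin(a) + 6)^3)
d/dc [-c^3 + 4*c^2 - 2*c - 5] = -3*c^2 + 8*c - 2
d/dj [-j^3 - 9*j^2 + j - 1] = -3*j^2 - 18*j + 1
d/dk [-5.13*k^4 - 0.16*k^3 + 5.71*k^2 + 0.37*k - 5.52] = -20.52*k^3 - 0.48*k^2 + 11.42*k + 0.37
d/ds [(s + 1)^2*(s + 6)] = (s + 1)*(3*s + 13)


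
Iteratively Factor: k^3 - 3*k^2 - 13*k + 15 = (k + 3)*(k^2 - 6*k + 5) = (k - 1)*(k + 3)*(k - 5)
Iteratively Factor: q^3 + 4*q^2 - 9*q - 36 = (q - 3)*(q^2 + 7*q + 12) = (q - 3)*(q + 3)*(q + 4)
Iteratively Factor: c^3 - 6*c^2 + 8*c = (c)*(c^2 - 6*c + 8) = c*(c - 4)*(c - 2)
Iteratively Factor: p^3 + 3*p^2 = (p)*(p^2 + 3*p) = p^2*(p + 3)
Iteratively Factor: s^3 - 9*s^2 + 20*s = (s - 4)*(s^2 - 5*s) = s*(s - 4)*(s - 5)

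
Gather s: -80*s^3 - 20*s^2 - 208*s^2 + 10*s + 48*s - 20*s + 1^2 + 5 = -80*s^3 - 228*s^2 + 38*s + 6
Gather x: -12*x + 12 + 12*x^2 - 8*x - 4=12*x^2 - 20*x + 8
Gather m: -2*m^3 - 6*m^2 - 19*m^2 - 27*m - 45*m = -2*m^3 - 25*m^2 - 72*m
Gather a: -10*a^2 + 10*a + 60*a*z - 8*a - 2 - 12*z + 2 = -10*a^2 + a*(60*z + 2) - 12*z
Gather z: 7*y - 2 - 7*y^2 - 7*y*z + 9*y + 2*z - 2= -7*y^2 + 16*y + z*(2 - 7*y) - 4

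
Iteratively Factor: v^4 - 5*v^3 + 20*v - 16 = (v - 4)*(v^3 - v^2 - 4*v + 4) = (v - 4)*(v - 1)*(v^2 - 4) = (v - 4)*(v - 2)*(v - 1)*(v + 2)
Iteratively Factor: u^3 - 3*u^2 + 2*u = (u - 1)*(u^2 - 2*u) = u*(u - 1)*(u - 2)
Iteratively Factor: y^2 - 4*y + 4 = (y - 2)*(y - 2)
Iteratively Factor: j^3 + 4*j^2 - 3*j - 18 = (j + 3)*(j^2 + j - 6) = (j - 2)*(j + 3)*(j + 3)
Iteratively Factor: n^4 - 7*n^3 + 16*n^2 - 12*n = (n - 2)*(n^3 - 5*n^2 + 6*n) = (n - 3)*(n - 2)*(n^2 - 2*n) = n*(n - 3)*(n - 2)*(n - 2)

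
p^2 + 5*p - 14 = (p - 2)*(p + 7)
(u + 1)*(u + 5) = u^2 + 6*u + 5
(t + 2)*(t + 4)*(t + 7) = t^3 + 13*t^2 + 50*t + 56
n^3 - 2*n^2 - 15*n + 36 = (n - 3)^2*(n + 4)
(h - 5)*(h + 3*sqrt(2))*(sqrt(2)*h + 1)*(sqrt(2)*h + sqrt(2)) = 2*h^4 - 8*h^3 + 7*sqrt(2)*h^3 - 28*sqrt(2)*h^2 - 4*h^2 - 35*sqrt(2)*h - 24*h - 30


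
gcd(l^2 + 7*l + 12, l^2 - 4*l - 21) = l + 3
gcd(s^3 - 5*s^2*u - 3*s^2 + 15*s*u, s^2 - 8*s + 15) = s - 3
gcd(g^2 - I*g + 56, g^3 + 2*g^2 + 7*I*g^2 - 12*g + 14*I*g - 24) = 1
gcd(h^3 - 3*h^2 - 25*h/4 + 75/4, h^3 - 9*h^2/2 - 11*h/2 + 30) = h^2 - h/2 - 15/2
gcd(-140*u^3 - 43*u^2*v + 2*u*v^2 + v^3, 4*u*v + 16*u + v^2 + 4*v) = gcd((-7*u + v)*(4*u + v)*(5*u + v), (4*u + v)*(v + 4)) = 4*u + v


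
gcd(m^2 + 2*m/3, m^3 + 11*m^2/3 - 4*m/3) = m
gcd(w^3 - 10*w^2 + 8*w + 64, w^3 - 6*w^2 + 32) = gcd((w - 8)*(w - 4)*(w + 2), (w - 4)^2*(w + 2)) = w^2 - 2*w - 8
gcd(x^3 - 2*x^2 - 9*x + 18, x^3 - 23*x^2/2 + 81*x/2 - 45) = x - 3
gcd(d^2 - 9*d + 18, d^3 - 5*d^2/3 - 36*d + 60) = d - 6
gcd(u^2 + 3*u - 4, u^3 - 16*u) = u + 4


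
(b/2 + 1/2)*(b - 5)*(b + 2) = b^3/2 - b^2 - 13*b/2 - 5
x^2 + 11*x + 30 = (x + 5)*(x + 6)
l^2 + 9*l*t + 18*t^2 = (l + 3*t)*(l + 6*t)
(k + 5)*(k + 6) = k^2 + 11*k + 30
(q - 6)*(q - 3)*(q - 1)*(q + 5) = q^4 - 5*q^3 - 23*q^2 + 117*q - 90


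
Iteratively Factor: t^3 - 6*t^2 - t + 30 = (t - 5)*(t^2 - t - 6) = (t - 5)*(t + 2)*(t - 3)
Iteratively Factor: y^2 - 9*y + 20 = (y - 5)*(y - 4)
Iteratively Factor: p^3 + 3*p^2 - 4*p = (p)*(p^2 + 3*p - 4) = p*(p - 1)*(p + 4)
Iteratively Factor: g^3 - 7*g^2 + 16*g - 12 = (g - 3)*(g^2 - 4*g + 4) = (g - 3)*(g - 2)*(g - 2)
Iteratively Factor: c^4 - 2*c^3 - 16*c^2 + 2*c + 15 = (c + 3)*(c^3 - 5*c^2 - c + 5) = (c - 1)*(c + 3)*(c^2 - 4*c - 5) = (c - 5)*(c - 1)*(c + 3)*(c + 1)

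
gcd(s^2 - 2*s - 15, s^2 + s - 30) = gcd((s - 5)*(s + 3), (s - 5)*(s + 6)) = s - 5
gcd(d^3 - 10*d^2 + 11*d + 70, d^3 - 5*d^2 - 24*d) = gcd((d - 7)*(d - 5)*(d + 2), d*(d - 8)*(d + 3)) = 1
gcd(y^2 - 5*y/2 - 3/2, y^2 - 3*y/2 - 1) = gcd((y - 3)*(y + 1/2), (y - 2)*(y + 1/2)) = y + 1/2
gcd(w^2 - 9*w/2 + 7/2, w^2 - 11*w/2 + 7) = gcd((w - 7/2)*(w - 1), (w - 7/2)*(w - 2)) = w - 7/2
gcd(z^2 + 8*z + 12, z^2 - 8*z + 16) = 1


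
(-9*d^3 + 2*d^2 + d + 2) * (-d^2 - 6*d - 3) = 9*d^5 + 52*d^4 + 14*d^3 - 14*d^2 - 15*d - 6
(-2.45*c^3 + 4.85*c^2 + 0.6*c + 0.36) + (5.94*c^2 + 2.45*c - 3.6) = -2.45*c^3 + 10.79*c^2 + 3.05*c - 3.24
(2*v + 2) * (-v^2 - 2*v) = -2*v^3 - 6*v^2 - 4*v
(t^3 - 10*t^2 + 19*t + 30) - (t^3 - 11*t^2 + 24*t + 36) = t^2 - 5*t - 6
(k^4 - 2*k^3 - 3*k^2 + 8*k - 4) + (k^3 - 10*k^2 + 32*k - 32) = k^4 - k^3 - 13*k^2 + 40*k - 36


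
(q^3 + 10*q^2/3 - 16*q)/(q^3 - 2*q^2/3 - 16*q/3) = (q + 6)/(q + 2)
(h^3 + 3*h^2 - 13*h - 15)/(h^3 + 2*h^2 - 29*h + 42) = (h^2 + 6*h + 5)/(h^2 + 5*h - 14)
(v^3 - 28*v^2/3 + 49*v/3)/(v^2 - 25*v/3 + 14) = v*(v - 7)/(v - 6)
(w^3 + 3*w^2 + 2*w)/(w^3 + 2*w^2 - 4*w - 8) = w*(w + 1)/(w^2 - 4)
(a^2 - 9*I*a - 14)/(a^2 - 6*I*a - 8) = (a - 7*I)/(a - 4*I)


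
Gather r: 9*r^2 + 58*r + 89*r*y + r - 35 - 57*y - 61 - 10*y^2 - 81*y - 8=9*r^2 + r*(89*y + 59) - 10*y^2 - 138*y - 104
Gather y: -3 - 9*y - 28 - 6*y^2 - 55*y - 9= -6*y^2 - 64*y - 40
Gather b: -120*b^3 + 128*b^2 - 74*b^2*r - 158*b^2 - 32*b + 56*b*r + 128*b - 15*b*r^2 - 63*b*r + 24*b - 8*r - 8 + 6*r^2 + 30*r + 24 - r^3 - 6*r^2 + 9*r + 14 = -120*b^3 + b^2*(-74*r - 30) + b*(-15*r^2 - 7*r + 120) - r^3 + 31*r + 30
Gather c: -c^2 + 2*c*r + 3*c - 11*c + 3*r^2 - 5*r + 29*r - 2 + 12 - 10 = -c^2 + c*(2*r - 8) + 3*r^2 + 24*r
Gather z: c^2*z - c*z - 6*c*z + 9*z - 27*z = z*(c^2 - 7*c - 18)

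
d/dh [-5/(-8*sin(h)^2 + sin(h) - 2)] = 5*(1 - 16*sin(h))*cos(h)/(8*sin(h)^2 - sin(h) + 2)^2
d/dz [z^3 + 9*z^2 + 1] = 3*z*(z + 6)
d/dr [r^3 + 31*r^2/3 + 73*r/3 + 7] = 3*r^2 + 62*r/3 + 73/3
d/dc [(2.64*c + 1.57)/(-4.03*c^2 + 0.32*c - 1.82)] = (10.6392*c^2 + 12.6542*c - 5.3072)/(16.2409*c^4 - 2.5792*c^3 + 14.7716*c^2 - 1.1648*c + 3.3124)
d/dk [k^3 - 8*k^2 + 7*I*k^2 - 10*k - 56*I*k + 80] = 3*k^2 + k*(-16 + 14*I) - 10 - 56*I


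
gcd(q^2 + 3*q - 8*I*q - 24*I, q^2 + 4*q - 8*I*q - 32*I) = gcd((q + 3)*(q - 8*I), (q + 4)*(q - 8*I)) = q - 8*I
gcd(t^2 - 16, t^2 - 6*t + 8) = t - 4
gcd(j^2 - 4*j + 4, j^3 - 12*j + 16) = j^2 - 4*j + 4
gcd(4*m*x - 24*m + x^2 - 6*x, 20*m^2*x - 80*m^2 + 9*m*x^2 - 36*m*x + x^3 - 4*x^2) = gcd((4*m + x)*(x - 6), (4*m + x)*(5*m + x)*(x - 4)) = 4*m + x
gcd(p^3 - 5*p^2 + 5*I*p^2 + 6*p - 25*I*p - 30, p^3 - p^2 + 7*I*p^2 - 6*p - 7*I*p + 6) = p + 6*I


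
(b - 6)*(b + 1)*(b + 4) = b^3 - b^2 - 26*b - 24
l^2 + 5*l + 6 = (l + 2)*(l + 3)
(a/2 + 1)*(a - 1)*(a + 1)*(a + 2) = a^4/2 + 2*a^3 + 3*a^2/2 - 2*a - 2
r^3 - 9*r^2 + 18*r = r*(r - 6)*(r - 3)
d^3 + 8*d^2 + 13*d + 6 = (d + 1)^2*(d + 6)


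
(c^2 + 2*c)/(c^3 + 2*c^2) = 1/c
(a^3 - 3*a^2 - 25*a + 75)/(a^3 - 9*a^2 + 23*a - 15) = (a + 5)/(a - 1)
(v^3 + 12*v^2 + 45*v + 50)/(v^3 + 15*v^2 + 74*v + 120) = (v^2 + 7*v + 10)/(v^2 + 10*v + 24)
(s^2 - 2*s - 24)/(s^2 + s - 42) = (s + 4)/(s + 7)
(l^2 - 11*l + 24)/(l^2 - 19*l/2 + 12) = 2*(l - 3)/(2*l - 3)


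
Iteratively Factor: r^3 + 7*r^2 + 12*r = (r + 4)*(r^2 + 3*r) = (r + 3)*(r + 4)*(r)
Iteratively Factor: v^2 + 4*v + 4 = (v + 2)*(v + 2)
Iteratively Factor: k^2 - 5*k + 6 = (k - 3)*(k - 2)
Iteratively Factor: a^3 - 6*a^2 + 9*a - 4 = (a - 4)*(a^2 - 2*a + 1) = (a - 4)*(a - 1)*(a - 1)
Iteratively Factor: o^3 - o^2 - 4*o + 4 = (o - 2)*(o^2 + o - 2) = (o - 2)*(o - 1)*(o + 2)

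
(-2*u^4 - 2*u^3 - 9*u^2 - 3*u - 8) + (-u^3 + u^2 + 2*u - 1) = -2*u^4 - 3*u^3 - 8*u^2 - u - 9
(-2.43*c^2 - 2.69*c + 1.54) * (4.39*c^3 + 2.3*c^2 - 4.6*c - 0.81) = -10.6677*c^5 - 17.3981*c^4 + 11.7516*c^3 + 17.8843*c^2 - 4.9051*c - 1.2474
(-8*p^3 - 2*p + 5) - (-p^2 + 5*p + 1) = -8*p^3 + p^2 - 7*p + 4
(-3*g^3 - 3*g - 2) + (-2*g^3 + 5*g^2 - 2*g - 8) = -5*g^3 + 5*g^2 - 5*g - 10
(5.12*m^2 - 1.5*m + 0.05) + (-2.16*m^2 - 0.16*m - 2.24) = 2.96*m^2 - 1.66*m - 2.19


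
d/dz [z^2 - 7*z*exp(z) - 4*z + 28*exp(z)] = -7*z*exp(z) + 2*z + 21*exp(z) - 4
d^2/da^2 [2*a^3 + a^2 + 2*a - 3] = 12*a + 2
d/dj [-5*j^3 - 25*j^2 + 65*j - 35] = -15*j^2 - 50*j + 65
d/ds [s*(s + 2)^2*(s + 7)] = 4*s^3 + 33*s^2 + 64*s + 28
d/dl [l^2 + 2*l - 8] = 2*l + 2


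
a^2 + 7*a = a*(a + 7)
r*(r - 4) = r^2 - 4*r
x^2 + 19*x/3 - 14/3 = (x - 2/3)*(x + 7)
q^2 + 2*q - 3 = (q - 1)*(q + 3)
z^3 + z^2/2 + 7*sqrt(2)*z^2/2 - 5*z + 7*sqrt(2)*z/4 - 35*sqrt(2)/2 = (z - 2)*(z + 5/2)*(z + 7*sqrt(2)/2)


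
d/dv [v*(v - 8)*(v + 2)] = 3*v^2 - 12*v - 16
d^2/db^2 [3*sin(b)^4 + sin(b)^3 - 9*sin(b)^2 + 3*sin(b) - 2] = -48*sin(b)^4 - 9*sin(b)^3 + 72*sin(b)^2 + 3*sin(b) - 18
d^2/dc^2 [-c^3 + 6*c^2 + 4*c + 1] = 12 - 6*c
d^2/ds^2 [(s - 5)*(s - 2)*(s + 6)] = 6*s - 2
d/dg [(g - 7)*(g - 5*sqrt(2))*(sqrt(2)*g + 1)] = 3*sqrt(2)*g^2 - 14*sqrt(2)*g - 18*g - 5*sqrt(2) + 63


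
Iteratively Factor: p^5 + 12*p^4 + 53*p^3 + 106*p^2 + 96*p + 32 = (p + 2)*(p^4 + 10*p^3 + 33*p^2 + 40*p + 16) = (p + 2)*(p + 4)*(p^3 + 6*p^2 + 9*p + 4) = (p + 2)*(p + 4)^2*(p^2 + 2*p + 1) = (p + 1)*(p + 2)*(p + 4)^2*(p + 1)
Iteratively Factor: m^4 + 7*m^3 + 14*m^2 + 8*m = (m)*(m^3 + 7*m^2 + 14*m + 8) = m*(m + 4)*(m^2 + 3*m + 2) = m*(m + 2)*(m + 4)*(m + 1)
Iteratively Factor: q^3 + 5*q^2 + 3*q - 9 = (q + 3)*(q^2 + 2*q - 3) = (q + 3)^2*(q - 1)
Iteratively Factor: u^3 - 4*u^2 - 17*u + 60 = (u - 5)*(u^2 + u - 12) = (u - 5)*(u + 4)*(u - 3)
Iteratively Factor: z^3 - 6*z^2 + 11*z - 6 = (z - 3)*(z^2 - 3*z + 2) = (z - 3)*(z - 1)*(z - 2)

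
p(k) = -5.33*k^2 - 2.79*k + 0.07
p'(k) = -10.66*k - 2.79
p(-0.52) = 0.08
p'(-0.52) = 2.75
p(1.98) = -26.35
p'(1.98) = -23.90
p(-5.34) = -137.02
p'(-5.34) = 54.13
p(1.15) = -10.19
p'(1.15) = -15.05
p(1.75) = -21.14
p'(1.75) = -21.44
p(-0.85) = -1.41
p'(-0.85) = 6.27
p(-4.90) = -114.23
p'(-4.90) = 49.44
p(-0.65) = -0.37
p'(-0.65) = 4.14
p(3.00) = -56.27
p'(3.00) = -34.77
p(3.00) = -56.27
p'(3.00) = -34.77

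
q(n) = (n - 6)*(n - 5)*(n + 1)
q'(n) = (n - 6)*(n - 5) + (n - 6)*(n + 1) + (n - 5)*(n + 1)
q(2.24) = 33.62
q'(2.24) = -10.75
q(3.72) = 13.77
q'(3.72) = -13.88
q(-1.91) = -49.74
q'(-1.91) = 68.14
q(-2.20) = -70.85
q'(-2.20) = 77.52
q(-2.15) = -67.01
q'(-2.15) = 75.87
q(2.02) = 35.82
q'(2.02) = -9.16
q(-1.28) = -12.80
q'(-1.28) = 49.52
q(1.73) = 38.12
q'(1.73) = -6.62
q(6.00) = 0.00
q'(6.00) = 7.00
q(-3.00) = -144.00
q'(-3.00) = 106.00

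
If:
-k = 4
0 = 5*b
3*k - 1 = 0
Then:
No Solution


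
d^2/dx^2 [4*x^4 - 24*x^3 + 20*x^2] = 48*x^2 - 144*x + 40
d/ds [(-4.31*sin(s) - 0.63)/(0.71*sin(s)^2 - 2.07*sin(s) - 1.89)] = (3.0601*sin(s)^2 + 0.894600000000001*sin(s) + 6.8418)*cos(s)/(0.5041*sin(s)^4 - 2.9394*sin(s)^3 + 1.6011*sin(s)^2 + 7.8246*sin(s) + 3.5721)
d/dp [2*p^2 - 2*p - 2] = 4*p - 2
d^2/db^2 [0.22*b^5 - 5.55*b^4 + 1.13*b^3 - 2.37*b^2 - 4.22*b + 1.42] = 4.4*b^3 - 66.6*b^2 + 6.78*b - 4.74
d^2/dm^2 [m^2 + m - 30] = 2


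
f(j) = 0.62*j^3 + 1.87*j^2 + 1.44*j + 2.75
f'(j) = 1.86*j^2 + 3.74*j + 1.44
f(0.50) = 4.02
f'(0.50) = 3.78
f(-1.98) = 2.42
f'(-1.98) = 1.33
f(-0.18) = 2.55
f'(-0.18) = 0.83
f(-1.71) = 2.66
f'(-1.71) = 0.48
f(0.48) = 3.94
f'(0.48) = 3.66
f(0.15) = 3.01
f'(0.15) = 2.04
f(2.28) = 23.10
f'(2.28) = 19.64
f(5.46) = 167.28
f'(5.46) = 77.31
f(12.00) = 1360.67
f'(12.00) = 314.16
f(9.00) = 619.16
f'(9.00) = 185.76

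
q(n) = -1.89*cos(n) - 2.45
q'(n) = 1.89*sin(n)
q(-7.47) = -3.16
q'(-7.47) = -1.75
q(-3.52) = -0.69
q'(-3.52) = 0.70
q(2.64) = -0.79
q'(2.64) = 0.91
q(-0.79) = -3.78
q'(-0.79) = -1.34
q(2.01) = -1.65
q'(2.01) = 1.71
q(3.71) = -0.86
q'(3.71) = -1.02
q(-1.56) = -2.47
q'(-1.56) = -1.89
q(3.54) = -0.71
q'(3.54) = -0.73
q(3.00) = -0.58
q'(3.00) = 0.27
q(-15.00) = -1.01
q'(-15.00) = -1.23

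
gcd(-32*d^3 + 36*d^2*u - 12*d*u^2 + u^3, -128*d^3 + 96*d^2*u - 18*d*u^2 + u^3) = 16*d^2 - 10*d*u + u^2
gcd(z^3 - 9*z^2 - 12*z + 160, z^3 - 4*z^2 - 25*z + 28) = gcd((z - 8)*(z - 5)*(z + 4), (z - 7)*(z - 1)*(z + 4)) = z + 4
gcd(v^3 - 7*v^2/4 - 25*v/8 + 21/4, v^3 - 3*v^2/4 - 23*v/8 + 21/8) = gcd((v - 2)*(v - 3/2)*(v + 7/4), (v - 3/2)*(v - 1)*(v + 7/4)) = v^2 + v/4 - 21/8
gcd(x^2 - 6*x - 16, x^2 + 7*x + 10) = x + 2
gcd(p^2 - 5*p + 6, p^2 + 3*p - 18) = p - 3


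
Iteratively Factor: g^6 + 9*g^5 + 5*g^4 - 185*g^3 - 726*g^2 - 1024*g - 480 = (g + 4)*(g^5 + 5*g^4 - 15*g^3 - 125*g^2 - 226*g - 120) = (g - 5)*(g + 4)*(g^4 + 10*g^3 + 35*g^2 + 50*g + 24) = (g - 5)*(g + 4)^2*(g^3 + 6*g^2 + 11*g + 6) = (g - 5)*(g + 2)*(g + 4)^2*(g^2 + 4*g + 3) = (g - 5)*(g + 2)*(g + 3)*(g + 4)^2*(g + 1)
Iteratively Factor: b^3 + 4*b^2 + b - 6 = (b - 1)*(b^2 + 5*b + 6) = (b - 1)*(b + 2)*(b + 3)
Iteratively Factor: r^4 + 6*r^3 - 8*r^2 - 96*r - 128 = (r + 4)*(r^3 + 2*r^2 - 16*r - 32) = (r + 2)*(r + 4)*(r^2 - 16) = (r + 2)*(r + 4)^2*(r - 4)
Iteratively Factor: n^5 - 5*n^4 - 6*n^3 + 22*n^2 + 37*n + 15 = (n + 1)*(n^4 - 6*n^3 + 22*n + 15) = (n - 3)*(n + 1)*(n^3 - 3*n^2 - 9*n - 5) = (n - 5)*(n - 3)*(n + 1)*(n^2 + 2*n + 1) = (n - 5)*(n - 3)*(n + 1)^2*(n + 1)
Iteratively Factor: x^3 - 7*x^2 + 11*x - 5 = (x - 1)*(x^2 - 6*x + 5) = (x - 5)*(x - 1)*(x - 1)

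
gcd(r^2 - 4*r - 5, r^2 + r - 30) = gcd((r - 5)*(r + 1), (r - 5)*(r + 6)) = r - 5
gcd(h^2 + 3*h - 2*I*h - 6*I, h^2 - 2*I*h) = h - 2*I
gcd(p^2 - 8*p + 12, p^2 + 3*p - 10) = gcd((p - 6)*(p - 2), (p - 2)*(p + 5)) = p - 2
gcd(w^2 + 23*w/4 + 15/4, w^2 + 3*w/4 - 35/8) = 1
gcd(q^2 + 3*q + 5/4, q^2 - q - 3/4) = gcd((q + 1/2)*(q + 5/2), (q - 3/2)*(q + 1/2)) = q + 1/2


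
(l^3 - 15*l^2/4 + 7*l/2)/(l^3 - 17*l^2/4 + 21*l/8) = 2*(4*l^2 - 15*l + 14)/(8*l^2 - 34*l + 21)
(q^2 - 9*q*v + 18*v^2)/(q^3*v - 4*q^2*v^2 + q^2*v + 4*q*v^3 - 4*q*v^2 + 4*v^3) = (q^2 - 9*q*v + 18*v^2)/(v*(q^3 - 4*q^2*v + q^2 + 4*q*v^2 - 4*q*v + 4*v^2))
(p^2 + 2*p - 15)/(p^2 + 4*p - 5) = (p - 3)/(p - 1)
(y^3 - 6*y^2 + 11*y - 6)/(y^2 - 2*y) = y - 4 + 3/y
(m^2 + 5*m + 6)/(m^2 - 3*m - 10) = (m + 3)/(m - 5)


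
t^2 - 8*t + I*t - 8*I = (t - 8)*(t + I)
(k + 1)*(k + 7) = k^2 + 8*k + 7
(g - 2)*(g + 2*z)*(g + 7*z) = g^3 + 9*g^2*z - 2*g^2 + 14*g*z^2 - 18*g*z - 28*z^2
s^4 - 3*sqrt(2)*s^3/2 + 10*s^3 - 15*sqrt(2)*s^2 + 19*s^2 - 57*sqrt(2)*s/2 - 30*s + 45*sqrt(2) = (s - 1)*(s + 5)*(s + 6)*(s - 3*sqrt(2)/2)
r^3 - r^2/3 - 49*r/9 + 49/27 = (r - 7/3)*(r - 1/3)*(r + 7/3)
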